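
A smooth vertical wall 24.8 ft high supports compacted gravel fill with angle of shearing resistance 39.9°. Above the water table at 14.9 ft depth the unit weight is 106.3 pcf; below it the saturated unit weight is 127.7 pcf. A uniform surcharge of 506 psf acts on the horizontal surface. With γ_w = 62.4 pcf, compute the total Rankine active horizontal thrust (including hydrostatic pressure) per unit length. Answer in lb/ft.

12500 lb/ft

K_a = tan²(45° − φ/2) = 0.2184.
γ' = 127.7 − 62.4 = 65.30 pcf. h₂ = H − d_w = 9.9 ft.
σ'_h: at surface K_a·q = 110.5; at WT K_a(q+γd_w) = 456.5; at base K_a(q+γd_w+γ'h₂) = 597.7 psf.
P₁ = ½(110.5+456.5)×14.9 = 4224; P₂ = ½(456.5+597.7)×9.9 = 5218; P_w = ½γ_w h₂² = 3058.
Total = 4224+5218+3058 = 12500 lb/ft.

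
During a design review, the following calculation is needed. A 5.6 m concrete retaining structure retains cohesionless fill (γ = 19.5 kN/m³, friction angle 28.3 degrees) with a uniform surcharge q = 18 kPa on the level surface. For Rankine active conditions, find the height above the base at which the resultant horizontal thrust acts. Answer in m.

K_a = 0.3568.
Triangular part P₁ = ½K_aγH² = 109.1 at H/3 = 1.867 m; rectangular part P₂ = K_a q H = 35.96 at H/2 = 2.800 m.
ȳ = (P₁·1.867 + P₂·2.800)/(P₁+P₂) = 2.098 m.

2.10 m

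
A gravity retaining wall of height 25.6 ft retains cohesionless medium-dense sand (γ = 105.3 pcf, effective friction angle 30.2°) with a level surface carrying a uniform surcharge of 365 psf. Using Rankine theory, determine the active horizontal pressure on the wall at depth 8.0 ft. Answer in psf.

K_a = (1 − sin φ)/(1 + sin φ) = 0.3307.
σ_v = γz + q = 105.3 × 8.0 + 365 = 1207 psf.
σ_h = K_a σ_v = 0.3307 × 1207 = 399.2 psf.

399 psf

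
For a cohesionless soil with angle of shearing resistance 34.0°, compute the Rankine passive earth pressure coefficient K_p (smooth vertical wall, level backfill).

3.54

K_p = (1 + sin φ)/(1 − sin φ) = tan²(45° + 34.0°/2) = 3.537.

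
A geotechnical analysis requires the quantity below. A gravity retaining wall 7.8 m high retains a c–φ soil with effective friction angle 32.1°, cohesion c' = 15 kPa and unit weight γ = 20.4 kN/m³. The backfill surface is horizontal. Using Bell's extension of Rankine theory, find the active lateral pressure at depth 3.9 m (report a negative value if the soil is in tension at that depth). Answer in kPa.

7.75 kPa

K_a = (1 − sin φ)/(1 + sin φ) = 0.3060.
σ_a = K_a γ z − 2c√K_a = 0.3060×20.4×3.9 − 2×15×0.5532 = 7.750 kPa.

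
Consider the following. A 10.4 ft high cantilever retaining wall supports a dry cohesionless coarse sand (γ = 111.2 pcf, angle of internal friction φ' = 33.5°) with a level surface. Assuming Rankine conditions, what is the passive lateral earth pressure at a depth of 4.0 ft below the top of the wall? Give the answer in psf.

1540 psf

K_p = (1 + sin φ)/(1 − sin φ) = 3.464.
σ_h = K_p γ z = 3.464 × 111.2 × 4.0 = 1541 psf.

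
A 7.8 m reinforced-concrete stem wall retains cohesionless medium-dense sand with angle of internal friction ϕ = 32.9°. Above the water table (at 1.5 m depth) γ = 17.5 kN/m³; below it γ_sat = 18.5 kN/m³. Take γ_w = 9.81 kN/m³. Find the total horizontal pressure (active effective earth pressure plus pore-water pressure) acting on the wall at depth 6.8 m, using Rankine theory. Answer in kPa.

73.4 kPa

K_a = (1 − sin φ)/(1 + sin φ) = 0.2960.
γ' = 18.5 − 9.81 = 8.690 kN/m³.
Effective vertical stress at 6.8 m: σ'_v = 17.5×1.5 + 8.690×5.30 = 72.31 kPa.
σ'_h = K_a σ'_v = 0.2960 × 72.31 = 21.41 kPa; u = γ_w × 5.30 = 51.99 kPa.
Total σ_h = 21.41 + 51.99 = 73.40 kPa.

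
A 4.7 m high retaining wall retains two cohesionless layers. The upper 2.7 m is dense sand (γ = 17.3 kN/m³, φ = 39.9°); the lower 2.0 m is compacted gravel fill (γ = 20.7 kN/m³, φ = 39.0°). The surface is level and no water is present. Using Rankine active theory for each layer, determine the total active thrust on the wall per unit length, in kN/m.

K_a1 = tan²(45°−39.9°/2) = 0.2184; K_a2 = tan²(45°−39.0°/2) = 0.2275.
Layer 1: σ at base = K_a1 γ₁ h₁ = 10.20 kPa; P₁ = ½×10.20×2.7 = 13.77.
Layer 2: σ_v at top = γ₁h₁ = 46.71; σ_h top = K_a2×46.71 = 10.63; σ_h base = K_a2×(46.71+20.7×2.0) = 20.05.
P₂ = ½(10.63+20.05)×2.0 = 30.67. Total P_a = 13.77+30.67 = 44.45 kN/m.

44.4 kN/m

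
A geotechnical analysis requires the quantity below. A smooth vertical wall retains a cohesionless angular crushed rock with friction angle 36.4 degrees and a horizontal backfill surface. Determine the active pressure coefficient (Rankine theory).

K_a = (1 − sin φ)/(1 + sin φ) = (1 − sin 36.4°)/(1 + sin 36.4°) = 0.2552.

0.255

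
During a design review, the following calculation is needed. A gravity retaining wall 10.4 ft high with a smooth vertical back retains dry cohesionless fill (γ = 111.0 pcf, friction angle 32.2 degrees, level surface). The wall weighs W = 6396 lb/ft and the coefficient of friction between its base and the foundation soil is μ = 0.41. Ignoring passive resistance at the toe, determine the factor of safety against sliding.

K_a = tan²(45° − 32.2°/2) = 0.3047.
P_a = ½K_aγH² = 0.5×0.3047×111.0×10.4² = 1829 lb/ft, acting at H/3 = 3.467 ft above the base.
FS_sliding = μW / P_a = 0.41×6396 / 1829 = 1.434.

1.43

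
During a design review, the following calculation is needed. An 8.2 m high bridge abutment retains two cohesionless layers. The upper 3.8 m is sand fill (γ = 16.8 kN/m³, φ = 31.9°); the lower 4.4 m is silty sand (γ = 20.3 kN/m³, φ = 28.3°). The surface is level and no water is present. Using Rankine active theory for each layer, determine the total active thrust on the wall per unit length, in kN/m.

K_a1 = tan²(45°−31.9°/2) = 0.3085; K_a2 = tan²(45°−28.3°/2) = 0.3568.
Layer 1: σ at base = K_a1 γ₁ h₁ = 19.70 kPa; P₁ = ½×19.70×3.8 = 37.42.
Layer 2: σ_v at top = γ₁h₁ = 63.84; σ_h top = K_a2×63.84 = 22.78; σ_h base = K_a2×(63.84+20.3×4.4) = 54.64.
P₂ = ½(22.78+54.64)×4.4 = 170.3. Total P_a = 37.42+170.3 = 207.7 kN/m.

208 kN/m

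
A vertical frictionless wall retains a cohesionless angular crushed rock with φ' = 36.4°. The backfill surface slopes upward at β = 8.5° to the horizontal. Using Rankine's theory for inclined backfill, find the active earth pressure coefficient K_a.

0.262

K_a = cos β · (cos β − √(cos²β − cos²φ)) / (cos β + √(cos²β − cos²φ)).
cos β = 0.9890, cos φ = 0.8049, √(cos²β − cos²φ) = 0.5747.
K_a = 0.9890 × (0.9890 − 0.5747)/(0.9890 + 0.5747) = 0.2620.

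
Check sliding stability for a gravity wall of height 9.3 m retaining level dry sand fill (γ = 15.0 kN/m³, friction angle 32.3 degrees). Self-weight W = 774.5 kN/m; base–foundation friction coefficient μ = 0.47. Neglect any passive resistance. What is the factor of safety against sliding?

K_a = tan²(45° − 32.3°/2) = 0.3035.
P_a = ½K_aγH² = 0.5×0.3035×15.0×9.3² = 196.9 kN/m, acting at H/3 = 3.100 m above the base.
FS_sliding = μW / P_a = 0.47×774.5 / 196.9 = 1.849.

1.85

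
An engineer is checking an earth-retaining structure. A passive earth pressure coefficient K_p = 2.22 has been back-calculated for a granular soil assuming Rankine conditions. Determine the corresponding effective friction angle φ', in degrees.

K_p = (1+sin φ)/(1−sin φ) ⇒ sin φ = (K_p − 1)/(K_p + 1) = 0.3789.
φ = arcsin(0.3789) = 22.26°.

22.3°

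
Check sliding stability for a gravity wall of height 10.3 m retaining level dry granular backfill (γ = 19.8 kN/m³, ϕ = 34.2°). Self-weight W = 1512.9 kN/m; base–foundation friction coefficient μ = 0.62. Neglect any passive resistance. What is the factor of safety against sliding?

3.19

K_a = tan²(45° − 34.2°/2) = 0.2803.
P_a = ½K_aγH² = 0.5×0.2803×19.8×10.3² = 294.4 kN/m, acting at H/3 = 3.433 m above the base.
FS_sliding = μW / P_a = 0.62×1512.9 / 294.4 = 3.186.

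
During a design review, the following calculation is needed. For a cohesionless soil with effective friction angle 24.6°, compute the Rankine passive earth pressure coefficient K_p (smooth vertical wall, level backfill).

K_p = (1 + sin φ)/(1 − sin φ) = tan²(45° + 24.6°/2) = 2.426.

2.43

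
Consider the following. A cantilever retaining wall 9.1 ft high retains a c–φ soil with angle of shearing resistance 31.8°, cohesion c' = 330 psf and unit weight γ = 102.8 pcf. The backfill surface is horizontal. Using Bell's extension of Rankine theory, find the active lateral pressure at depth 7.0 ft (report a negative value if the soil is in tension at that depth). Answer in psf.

K_a = (1 − sin φ)/(1 + sin φ) = 0.3098.
σ_a = K_a γ z − 2c√K_a = 0.3098×102.8×7.0 − 2×330×0.5566 = -144.4 psf.

-144 psf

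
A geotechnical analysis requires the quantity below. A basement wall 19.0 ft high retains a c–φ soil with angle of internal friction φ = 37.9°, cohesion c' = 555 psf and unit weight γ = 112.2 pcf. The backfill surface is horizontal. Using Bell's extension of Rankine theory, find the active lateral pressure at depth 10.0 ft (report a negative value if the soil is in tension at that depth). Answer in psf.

-274 psf

K_a = (1 − sin φ)/(1 + sin φ) = 0.2389.
σ_a = K_a γ z − 2c√K_a = 0.2389×112.2×10.0 − 2×555×0.4888 = -274.5 psf.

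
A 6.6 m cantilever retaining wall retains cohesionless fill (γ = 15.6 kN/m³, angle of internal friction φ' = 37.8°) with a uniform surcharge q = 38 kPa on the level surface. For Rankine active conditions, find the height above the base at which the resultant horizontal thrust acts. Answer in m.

2.67 m

K_a = 0.2400.
Triangular part P₁ = ½K_aγH² = 81.54 at H/3 = 2.200 m; rectangular part P₂ = K_a q H = 60.19 at H/2 = 3.300 m.
ȳ = (P₁·2.200 + P₂·3.300)/(P₁+P₂) = 2.667 m.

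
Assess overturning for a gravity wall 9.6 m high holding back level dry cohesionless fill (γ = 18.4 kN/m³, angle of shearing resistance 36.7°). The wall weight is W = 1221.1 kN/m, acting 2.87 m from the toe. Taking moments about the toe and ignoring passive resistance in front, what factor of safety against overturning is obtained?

K_a = tan²(45° − 36.7°/2) = 0.2519.
P_a = ½K_aγH² = 0.5×0.2519×18.4×9.6² = 213.5 kN/m, acting at H/3 = 3.200 m above the base.
Overturning moment M_o = P_a × H/3 = 213.5 × 3.200 = 683.3.
Resisting moment M_r = W × 2.87 = 1221.1 × 2.87 = 3505.
FS_overturning = M_r/M_o = 3505/683.3 = 5.129.

5.13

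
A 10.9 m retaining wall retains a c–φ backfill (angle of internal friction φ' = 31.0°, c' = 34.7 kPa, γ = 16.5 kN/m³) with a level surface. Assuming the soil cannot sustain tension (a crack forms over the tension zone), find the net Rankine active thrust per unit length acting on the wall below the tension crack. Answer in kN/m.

31.7 kN/m

K_a = 0.3201; √K_a = 0.5658.
Tension-crack depth z_c = 2c/(γ√K_a) = 2×34.7/(16.5×0.5658) = 7.434 m.
σ_a at base = K_a γ H − 2c√K_a = 0.3201×16.5×10.9 − 2×34.7×0.5658 = 18.31 kPa.
P_a = ½ × 18.31 × (H − z_c) = 0.5×18.31×3.466 = 31.72 kN/m.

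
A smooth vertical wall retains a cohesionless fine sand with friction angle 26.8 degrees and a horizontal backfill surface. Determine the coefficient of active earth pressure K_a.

K_a = (1 − sin φ)/(1 + sin φ) = (1 − sin 26.8°)/(1 + sin 26.8°) = 0.3785.

0.378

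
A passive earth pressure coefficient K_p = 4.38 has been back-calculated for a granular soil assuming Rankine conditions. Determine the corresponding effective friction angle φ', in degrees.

38.9°

K_p = (1+sin φ)/(1−sin φ) ⇒ sin φ = (K_p − 1)/(K_p + 1) = 0.6283.
φ = arcsin(0.6283) = 38.92°.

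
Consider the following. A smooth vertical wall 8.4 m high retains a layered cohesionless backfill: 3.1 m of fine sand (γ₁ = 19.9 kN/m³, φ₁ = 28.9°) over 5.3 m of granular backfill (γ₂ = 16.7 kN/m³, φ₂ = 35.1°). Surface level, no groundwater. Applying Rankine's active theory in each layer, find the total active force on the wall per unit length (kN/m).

185 kN/m

K_a1 = tan²(45°−28.9°/2) = 0.3484; K_a2 = tan²(45°−35.1°/2) = 0.2698.
Layer 1: σ at base = K_a1 γ₁ h₁ = 21.49 kPa; P₁ = ½×21.49×3.1 = 33.31.
Layer 2: σ_v at top = γ₁h₁ = 61.69; σ_h top = K_a2×61.69 = 16.65; σ_h base = K_a2×(61.69+16.7×5.3) = 40.53.
P₂ = ½(16.65+40.53)×5.3 = 151.5. Total P_a = 33.31+151.5 = 184.8 kN/m.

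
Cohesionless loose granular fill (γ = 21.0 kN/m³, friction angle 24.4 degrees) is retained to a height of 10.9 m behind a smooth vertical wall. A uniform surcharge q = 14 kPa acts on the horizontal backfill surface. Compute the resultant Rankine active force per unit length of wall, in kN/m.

K_a = tan²(45° − φ/2) = 0.4153.
Soil triangle: ½ K_a γ H² = 0.5×0.4153×21.0×10.9² = 518.1 kN/m.
Surcharge rectangle: K_a q H = 0.4153×14×10.9 = 63.38 kN/m.
Total = 518.1 + 63.38 = 581.5 kN/m.

581 kN/m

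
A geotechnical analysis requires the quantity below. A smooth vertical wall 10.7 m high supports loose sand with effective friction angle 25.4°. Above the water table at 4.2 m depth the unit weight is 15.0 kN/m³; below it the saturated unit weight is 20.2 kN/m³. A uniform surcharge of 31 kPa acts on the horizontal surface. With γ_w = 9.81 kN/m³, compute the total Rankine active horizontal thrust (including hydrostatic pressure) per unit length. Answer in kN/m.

K_a = tan²(45° − φ/2) = 0.3996.
γ' = 20.2 − 9.81 = 10.39 kN/m³. h₂ = H − d_w = 6.5 m.
σ'_h: at surface K_a·q = 12.39; at WT K_a(q+γd_w) = 37.57; at base K_a(q+γd_w+γ'h₂) = 64.56 kPa.
P₁ = ½(12.39+37.57)×4.2 = 104.9; P₂ = ½(37.57+64.56)×6.5 = 331.9; P_w = ½γ_w h₂² = 207.2.
Total = 104.9+331.9+207.2 = 644.0 kN/m.

644 kN/m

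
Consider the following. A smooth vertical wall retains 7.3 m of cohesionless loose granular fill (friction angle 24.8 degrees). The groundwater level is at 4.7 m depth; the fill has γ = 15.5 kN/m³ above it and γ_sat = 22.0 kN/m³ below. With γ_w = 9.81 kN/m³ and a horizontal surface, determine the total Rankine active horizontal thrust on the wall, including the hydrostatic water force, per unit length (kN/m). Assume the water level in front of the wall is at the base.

197 kN/m

K_a = tan²(45° − φ/2) = 0.4090.
γ' = 22.0 − 9.81 = 12.19 kN/m³. Depth below WT = 2.6 m.
σ'_h at WT = K_a γ d_w = 29.80 kPa; at base = 29.80 + K_a γ' × 2.6 = 42.76 kPa.
P₁ (0–4.7 m) = ½×29.80×4.7 = 70.02. P₂ (4.7–7.3 m) = ½(29.80+42.76)×2.6 = 94.32.
P_w = ½ γ_w h₂² = 0.5×9.81×2.6² = 33.16. Total = 70.02+94.32+33.16 = 197.5 kN/m.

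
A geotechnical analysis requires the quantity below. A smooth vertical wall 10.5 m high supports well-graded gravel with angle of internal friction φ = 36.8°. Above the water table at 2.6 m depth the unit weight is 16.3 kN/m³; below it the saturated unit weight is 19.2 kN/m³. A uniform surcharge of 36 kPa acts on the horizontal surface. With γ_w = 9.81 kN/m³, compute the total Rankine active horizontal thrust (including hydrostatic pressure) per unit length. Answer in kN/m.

K_a = tan²(45° − φ/2) = 0.2508.
γ' = 19.2 − 9.81 = 9.390 kN/m³. h₂ = H − d_w = 7.9 m.
σ'_h: at surface K_a·q = 9.027; at WT K_a(q+γd_w) = 19.65; at base K_a(q+γd_w+γ'h₂) = 38.26 kPa.
P₁ = ½(9.027+19.65)×2.6 = 37.29; P₂ = ½(19.65+38.26)×7.9 = 228.8; P_w = ½γ_w h₂² = 306.1.
Total = 37.29+228.8+306.1 = 572.2 kN/m.

572 kN/m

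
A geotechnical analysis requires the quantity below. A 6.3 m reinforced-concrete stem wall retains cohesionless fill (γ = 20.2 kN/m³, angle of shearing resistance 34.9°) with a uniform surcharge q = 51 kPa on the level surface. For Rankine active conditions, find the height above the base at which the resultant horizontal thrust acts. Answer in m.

K_a = 0.2721.
Triangular part P₁ = ½K_aγH² = 109.1 at H/3 = 2.100 m; rectangular part P₂ = K_a q H = 87.44 at H/2 = 3.150 m.
ȳ = (P₁·2.100 + P₂·3.150)/(P₁+P₂) = 2.567 m.

2.57 m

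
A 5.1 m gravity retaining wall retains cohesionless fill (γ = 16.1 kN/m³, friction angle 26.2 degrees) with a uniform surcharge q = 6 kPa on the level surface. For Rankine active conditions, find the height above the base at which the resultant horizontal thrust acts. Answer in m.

K_a = 0.3874.
Triangular part P₁ = ½K_aγH² = 81.12 at H/3 = 1.700 m; rectangular part P₂ = K_a q H = 11.86 at H/2 = 2.550 m.
ȳ = (P₁·1.700 + P₂·2.550)/(P₁+P₂) = 1.808 m.

1.81 m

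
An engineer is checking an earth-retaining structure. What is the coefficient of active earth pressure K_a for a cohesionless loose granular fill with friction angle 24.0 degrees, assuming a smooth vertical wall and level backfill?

K_a = tan²(45° − φ/2) = tan²(33.00°) = 0.4217.

0.422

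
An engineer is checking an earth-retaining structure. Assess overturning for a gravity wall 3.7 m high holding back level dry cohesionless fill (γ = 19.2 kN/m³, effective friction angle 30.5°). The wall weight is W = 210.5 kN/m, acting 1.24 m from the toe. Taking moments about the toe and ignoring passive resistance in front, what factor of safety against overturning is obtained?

4.93

K_a = tan²(45° − 30.5°/2) = 0.3267.
P_a = ½K_aγH² = 0.5×0.3267×19.2×3.7² = 42.93 kN/m, acting at H/3 = 1.233 m above the base.
Overturning moment M_o = P_a × H/3 = 42.93 × 1.233 = 52.95.
Resisting moment M_r = W × 1.24 = 210.5 × 1.24 = 261.0.
FS_overturning = M_r/M_o = 261.0/52.95 = 4.930.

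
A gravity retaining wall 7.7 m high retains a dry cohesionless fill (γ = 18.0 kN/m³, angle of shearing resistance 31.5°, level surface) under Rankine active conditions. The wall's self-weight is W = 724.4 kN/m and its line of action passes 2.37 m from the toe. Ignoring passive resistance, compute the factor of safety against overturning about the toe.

4.00

K_a = tan²(45° − 31.5°/2) = 0.3136.
P_a = ½K_aγH² = 0.5×0.3136×18.0×7.7² = 167.4 kN/m, acting at H/3 = 2.567 m above the base.
Overturning moment M_o = P_a × H/3 = 167.4 × 2.567 = 429.5.
Resisting moment M_r = W × 2.37 = 724.4 × 2.37 = 1717.
FS_overturning = M_r/M_o = 1717/429.5 = 3.997.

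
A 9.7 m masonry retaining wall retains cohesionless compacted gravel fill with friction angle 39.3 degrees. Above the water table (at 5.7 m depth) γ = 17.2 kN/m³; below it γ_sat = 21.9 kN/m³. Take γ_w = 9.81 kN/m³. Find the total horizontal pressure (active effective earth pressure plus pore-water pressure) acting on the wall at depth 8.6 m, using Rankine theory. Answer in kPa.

K_a = (1 − sin φ)/(1 + sin φ) = 0.2245.
γ' = 21.9 − 9.81 = 12.09 kN/m³.
Effective vertical stress at 8.6 m: σ'_v = 17.2×5.7 + 12.09×2.90 = 133.1 kPa.
σ'_h = K_a σ'_v = 0.2245 × 133.1 = 29.88 kPa; u = γ_w × 2.90 = 28.45 kPa.
Total σ_h = 29.88 + 28.45 = 58.32 kPa.

58.3 kPa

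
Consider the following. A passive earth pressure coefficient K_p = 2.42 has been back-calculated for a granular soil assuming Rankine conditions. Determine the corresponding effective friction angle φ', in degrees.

K_p = (1+sin φ)/(1−sin φ) ⇒ sin φ = (K_p − 1)/(K_p + 1) = 0.4152.
φ = arcsin(0.4152) = 24.53°.

24.5°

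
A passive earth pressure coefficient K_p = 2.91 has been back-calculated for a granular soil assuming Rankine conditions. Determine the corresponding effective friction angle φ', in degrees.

K_p = (1+sin φ)/(1−sin φ) ⇒ sin φ = (K_p − 1)/(K_p + 1) = 0.4885.
φ = arcsin(0.4885) = 29.24°.

29.2°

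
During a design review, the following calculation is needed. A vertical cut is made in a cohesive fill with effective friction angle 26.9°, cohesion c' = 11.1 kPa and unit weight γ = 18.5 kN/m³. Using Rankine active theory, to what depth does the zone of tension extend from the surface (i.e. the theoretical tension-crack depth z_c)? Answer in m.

1.95 m

K_a = tan²(45° − 26.9°/2) = 0.3770; √K_a = 0.6140.
The active pressure is zero where K_a γ z = 2c√K_a, so z_c = 2c/(γ√K_a) = 2×11.1/(18.5×0.6140) = 1.954 m.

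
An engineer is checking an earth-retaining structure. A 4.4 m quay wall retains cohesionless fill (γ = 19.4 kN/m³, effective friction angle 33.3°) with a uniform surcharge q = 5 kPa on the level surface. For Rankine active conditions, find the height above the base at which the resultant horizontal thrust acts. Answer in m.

K_a = 0.2911.
Triangular part P₁ = ½K_aγH² = 54.67 at H/3 = 1.467 m; rectangular part P₂ = K_a q H = 6.405 at H/2 = 2.200 m.
ȳ = (P₁·1.467 + P₂·2.200)/(P₁+P₂) = 1.544 m.

1.54 m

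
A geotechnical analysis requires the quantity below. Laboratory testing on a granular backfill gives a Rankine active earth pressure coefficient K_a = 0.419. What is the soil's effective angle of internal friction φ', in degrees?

K_a = tan²(45° − φ/2) ⇒ 45° − φ/2 = arctan(√0.419) = 32.92°.
φ = 2(45° − 32.92°) = 24.17°.

24.2°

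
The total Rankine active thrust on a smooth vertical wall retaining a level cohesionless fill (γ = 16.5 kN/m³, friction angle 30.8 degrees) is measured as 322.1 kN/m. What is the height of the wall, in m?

K_a = 0.3227. P_a = ½ K_a γ H² ⇒ H = √(2P_a/(K_a γ)).
H = √(2×322.1/(0.3227×16.5)) = 11.00 m.

11.0 m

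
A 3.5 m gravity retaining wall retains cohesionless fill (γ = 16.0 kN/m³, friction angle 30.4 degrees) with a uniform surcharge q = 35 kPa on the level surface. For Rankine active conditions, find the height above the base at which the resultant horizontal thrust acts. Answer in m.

1.49 m

K_a = 0.3280.
Triangular part P₁ = ½K_aγH² = 32.14 at H/3 = 1.167 m; rectangular part P₂ = K_a q H = 40.18 at H/2 = 1.750 m.
ȳ = (P₁·1.167 + P₂·1.750)/(P₁+P₂) = 1.491 m.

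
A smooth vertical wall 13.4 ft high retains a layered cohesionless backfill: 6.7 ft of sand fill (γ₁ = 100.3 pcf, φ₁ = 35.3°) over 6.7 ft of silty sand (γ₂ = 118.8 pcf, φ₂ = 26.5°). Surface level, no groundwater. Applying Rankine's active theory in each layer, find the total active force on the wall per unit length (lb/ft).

3350 lb/ft

K_a1 = tan²(45°−35.3°/2) = 0.2675; K_a2 = tan²(45°−26.5°/2) = 0.3829.
Layer 1: σ at base = K_a1 γ₁ h₁ = 179.8 psf; P₁ = ½×179.8×6.7 = 602.3.
Layer 2: σ_v at top = γ₁h₁ = 672.0; σ_h top = K_a2×672.0 = 257.3; σ_h base = K_a2×(672.0+118.8×6.7) = 562.1.
P₂ = ½(257.3+562.1)×6.7 = 2745. Total P_a = 602.3+2745 = 3348 lb/ft.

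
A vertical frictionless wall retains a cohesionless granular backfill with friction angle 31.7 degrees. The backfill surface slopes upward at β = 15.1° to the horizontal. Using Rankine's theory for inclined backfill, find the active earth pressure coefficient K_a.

0.346

K_a = cos β · (cos β − √(cos²β − cos²φ)) / (cos β + √(cos²β − cos²φ)).
cos β = 0.9655, cos φ = 0.8508, √(cos²β − cos²φ) = 0.4564.
K_a = 0.9655 × (0.9655 − 0.4564)/(0.9655 + 0.4564) = 0.3457.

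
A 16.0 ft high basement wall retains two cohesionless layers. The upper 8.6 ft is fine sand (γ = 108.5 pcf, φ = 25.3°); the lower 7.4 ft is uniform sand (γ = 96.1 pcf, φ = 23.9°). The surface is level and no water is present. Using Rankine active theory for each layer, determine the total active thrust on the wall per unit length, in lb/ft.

5650 lb/ft

K_a1 = tan²(45°−25.3°/2) = 0.4012; K_a2 = tan²(45°−23.9°/2) = 0.4233.
Layer 1: σ at base = K_a1 γ₁ h₁ = 374.4 psf; P₁ = ½×374.4×8.6 = 1610.
Layer 2: σ_v at top = γ₁h₁ = 933.1; σ_h top = K_a2×933.1 = 395.0; σ_h base = K_a2×(933.1+96.1×7.4) = 696.1.
P₂ = ½(395.0+696.1)×7.4 = 4037. Total P_a = 1610+4037 = 5647 lb/ft.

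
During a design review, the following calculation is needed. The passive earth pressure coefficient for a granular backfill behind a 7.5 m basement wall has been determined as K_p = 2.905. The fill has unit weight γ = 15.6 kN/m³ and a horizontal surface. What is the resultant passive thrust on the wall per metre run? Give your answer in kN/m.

1270 kN/m

P = ½ K_p γ H² = 0.5 × 2.905 × 15.6 × 7.5² = 1275 kN/m.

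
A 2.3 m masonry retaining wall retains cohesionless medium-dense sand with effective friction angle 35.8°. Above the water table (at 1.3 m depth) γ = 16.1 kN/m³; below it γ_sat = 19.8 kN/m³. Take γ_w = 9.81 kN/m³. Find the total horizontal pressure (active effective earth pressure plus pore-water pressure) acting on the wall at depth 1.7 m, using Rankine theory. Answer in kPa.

10.5 kPa

K_a = (1 − sin φ)/(1 + sin φ) = 0.2619.
γ' = 19.8 − 9.81 = 9.990 kN/m³.
Effective vertical stress at 1.7 m: σ'_v = 16.1×1.3 + 9.990×0.400 = 24.93 kPa.
σ'_h = K_a σ'_v = 0.2619 × 24.93 = 6.527 kPa; u = γ_w × 0.400 = 3.924 kPa.
Total σ_h = 6.527 + 3.924 = 10.45 kPa.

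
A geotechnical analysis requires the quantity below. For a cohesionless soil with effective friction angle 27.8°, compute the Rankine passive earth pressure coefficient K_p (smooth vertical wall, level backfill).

2.75

K_p = (1 + sin φ)/(1 − sin φ) = tan²(45° + 27.8°/2) = 2.748.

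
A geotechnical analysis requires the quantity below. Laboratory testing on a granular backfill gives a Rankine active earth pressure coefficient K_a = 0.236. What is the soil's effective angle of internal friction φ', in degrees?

K_a = tan²(45° − φ/2) ⇒ 45° − φ/2 = arctan(√0.236) = 25.91°.
φ = 2(45° − 25.91°) = 38.18°.

38.2°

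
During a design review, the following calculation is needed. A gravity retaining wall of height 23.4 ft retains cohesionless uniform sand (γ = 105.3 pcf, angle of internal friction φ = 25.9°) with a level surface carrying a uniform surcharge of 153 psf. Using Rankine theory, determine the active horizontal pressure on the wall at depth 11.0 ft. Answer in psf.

514 psf

K_a = (1 − sin φ)/(1 + sin φ) = 0.3920.
σ_v = γz + q = 105.3 × 11.0 + 153 = 1311 psf.
σ_h = K_a σ_v = 0.3920 × 1311 = 514.0 psf.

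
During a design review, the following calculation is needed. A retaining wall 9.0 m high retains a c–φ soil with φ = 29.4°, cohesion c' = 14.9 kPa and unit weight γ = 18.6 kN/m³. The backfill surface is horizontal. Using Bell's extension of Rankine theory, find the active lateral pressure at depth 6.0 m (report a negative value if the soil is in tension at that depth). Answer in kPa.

K_a = (1 − sin φ)/(1 + sin φ) = 0.3415.
σ_a = K_a γ z − 2c√K_a = 0.3415×18.6×6.0 − 2×14.9×0.5844 = 20.69 kPa.

20.7 kPa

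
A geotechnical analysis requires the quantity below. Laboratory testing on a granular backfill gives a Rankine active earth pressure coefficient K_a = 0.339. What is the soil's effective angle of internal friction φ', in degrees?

K_a = tan²(45° − φ/2) ⇒ 45° − φ/2 = arctan(√0.339) = 30.21°.
φ = 2(45° − 30.21°) = 29.58°.

29.6°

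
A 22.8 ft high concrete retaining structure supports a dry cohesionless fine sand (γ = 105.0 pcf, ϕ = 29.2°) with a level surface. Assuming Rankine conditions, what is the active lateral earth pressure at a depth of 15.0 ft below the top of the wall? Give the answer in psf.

542 psf

K_a = (1 − sin φ)/(1 + sin φ) = 0.3442.
σ_h = K_a γ z = 0.3442 × 105.0 × 15.0 = 542.1 psf.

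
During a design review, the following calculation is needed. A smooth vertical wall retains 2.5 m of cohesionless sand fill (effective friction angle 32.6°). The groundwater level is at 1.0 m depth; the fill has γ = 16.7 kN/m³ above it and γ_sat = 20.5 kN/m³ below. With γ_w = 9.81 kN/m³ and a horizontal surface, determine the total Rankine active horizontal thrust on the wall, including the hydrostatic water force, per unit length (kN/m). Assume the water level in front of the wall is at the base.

24.7 kN/m

K_a = tan²(45° − φ/2) = 0.2997.
γ' = 20.5 − 9.81 = 10.69 kN/m³. Depth below WT = 1.5 m.
σ'_h at WT = K_a γ d_w = 5.006 kPa; at base = 5.006 + K_a γ' × 1.5 = 9.812 kPa.
P₁ (0–1.0 m) = ½×5.006×1.0 = 2.503. P₂ (1.0–2.5 m) = ½(5.006+9.812)×1.5 = 11.11.
P_w = ½ γ_w h₂² = 0.5×9.81×1.5² = 11.04. Total = 2.503+11.11+11.04 = 24.65 kN/m.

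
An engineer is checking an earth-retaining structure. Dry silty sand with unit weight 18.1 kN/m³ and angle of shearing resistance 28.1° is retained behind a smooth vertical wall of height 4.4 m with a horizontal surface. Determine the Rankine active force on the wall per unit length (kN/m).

K_a = tan²(45° − φ/2) = 0.3596.
P_a = ½ K_a γ H² = 0.5 × 0.3596 × 18.1 × 4.4² = 63.01 kN/m.

63.0 kN/m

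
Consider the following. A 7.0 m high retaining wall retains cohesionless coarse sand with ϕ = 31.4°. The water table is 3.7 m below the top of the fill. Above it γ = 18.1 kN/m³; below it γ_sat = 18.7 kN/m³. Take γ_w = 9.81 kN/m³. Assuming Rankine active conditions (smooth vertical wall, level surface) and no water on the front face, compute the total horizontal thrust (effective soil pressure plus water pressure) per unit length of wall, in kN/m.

177 kN/m

K_a = tan²(45° − φ/2) = 0.3149.
γ' = 18.7 − 9.81 = 8.890 kN/m³. Depth below WT = 3.3 m.
σ'_h at WT = K_a γ d_w = 21.09 kPa; at base = 21.09 + K_a γ' × 3.3 = 30.33 kPa.
P₁ (0–3.7 m) = ½×21.09×3.7 = 39.02. P₂ (3.7–7.0 m) = ½(21.09+30.33)×3.3 = 84.84.
P_w = ½ γ_w h₂² = 0.5×9.81×3.3² = 53.42. Total = 39.02+84.84+53.42 = 177.3 kN/m.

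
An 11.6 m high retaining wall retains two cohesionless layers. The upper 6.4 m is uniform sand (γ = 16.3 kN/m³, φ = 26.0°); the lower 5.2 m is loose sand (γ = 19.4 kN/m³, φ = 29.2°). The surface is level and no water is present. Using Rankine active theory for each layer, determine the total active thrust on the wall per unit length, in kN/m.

K_a1 = tan²(45°−26.0°/2) = 0.3905; K_a2 = tan²(45°−29.2°/2) = 0.3442.
Layer 1: σ at base = K_a1 γ₁ h₁ = 40.73 kPa; P₁ = ½×40.73×6.4 = 130.3.
Layer 2: σ_v at top = γ₁h₁ = 104.3; σ_h top = K_a2×104.3 = 35.91; σ_h base = K_a2×(104.3+19.4×5.2) = 70.63.
P₂ = ½(35.91+70.63)×5.2 = 277.0. Total P_a = 130.3+277.0 = 407.4 kN/m.

407 kN/m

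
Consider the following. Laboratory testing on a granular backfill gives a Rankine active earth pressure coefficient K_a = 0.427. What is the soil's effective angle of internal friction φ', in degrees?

23.7°

K_a = tan²(45° − φ/2) ⇒ 45° − φ/2 = arctan(√0.427) = 33.16°.
φ = 2(45° − 33.16°) = 23.67°.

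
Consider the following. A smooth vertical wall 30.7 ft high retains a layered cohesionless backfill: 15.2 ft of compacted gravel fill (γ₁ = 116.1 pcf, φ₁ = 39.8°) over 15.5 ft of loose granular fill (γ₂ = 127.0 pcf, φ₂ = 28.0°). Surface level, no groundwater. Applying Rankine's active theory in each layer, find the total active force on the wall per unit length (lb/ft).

18300 lb/ft

K_a1 = tan²(45°−39.8°/2) = 0.2194; K_a2 = tan²(45°−28.0°/2) = 0.3610.
Layer 1: σ at base = K_a1 γ₁ h₁ = 387.2 psf; P₁ = ½×387.2×15.2 = 2943.
Layer 2: σ_v at top = γ₁h₁ = 1765; σ_h top = K_a2×1765 = 637.1; σ_h base = K_a2×(1765+127.0×15.5) = 1348.
P₂ = ½(637.1+1348)×15.5 = 15380. Total P_a = 2943+15380 = 18330 lb/ft.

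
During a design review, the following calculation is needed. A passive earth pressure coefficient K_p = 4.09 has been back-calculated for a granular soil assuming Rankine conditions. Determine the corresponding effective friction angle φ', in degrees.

37.4°

K_p = (1+sin φ)/(1−sin φ) ⇒ sin φ = (K_p − 1)/(K_p + 1) = 0.6071.
φ = arcsin(0.6071) = 37.38°.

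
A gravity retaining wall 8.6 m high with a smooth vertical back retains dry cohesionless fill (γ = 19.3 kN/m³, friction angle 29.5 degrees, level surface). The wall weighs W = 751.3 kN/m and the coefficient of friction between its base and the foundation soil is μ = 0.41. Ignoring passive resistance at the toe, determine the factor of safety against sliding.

1.27

K_a = tan²(45° − 29.5°/2) = 0.3401.
P_a = ½K_aγH² = 0.5×0.3401×19.3×8.6² = 242.7 kN/m, acting at H/3 = 2.867 m above the base.
FS_sliding = μW / P_a = 0.41×751.3 / 242.7 = 1.269.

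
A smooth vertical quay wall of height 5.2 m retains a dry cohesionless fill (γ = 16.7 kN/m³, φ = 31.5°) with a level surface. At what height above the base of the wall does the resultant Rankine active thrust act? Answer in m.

1.73 m

K_a = 0.3136.
The pressure distribution is triangular, so the resultant acts at H/3 above the base = 5.2/3 = 1.733 m.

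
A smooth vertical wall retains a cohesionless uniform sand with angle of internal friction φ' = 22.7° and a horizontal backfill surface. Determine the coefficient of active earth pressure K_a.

0.443

K_a = (1 − sin φ)/(1 + sin φ) = (1 − sin 22.7°)/(1 + sin 22.7°) = 0.4431.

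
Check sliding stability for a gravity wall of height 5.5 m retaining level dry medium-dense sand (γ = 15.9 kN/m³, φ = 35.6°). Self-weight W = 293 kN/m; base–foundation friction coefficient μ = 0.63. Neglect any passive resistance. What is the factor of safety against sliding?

2.91

K_a = tan²(45° − 35.6°/2) = 0.2641.
P_a = ½K_aγH² = 0.5×0.2641×15.9×5.5² = 63.52 kN/m, acting at H/3 = 1.833 m above the base.
FS_sliding = μW / P_a = 0.63×293 / 63.52 = 2.906.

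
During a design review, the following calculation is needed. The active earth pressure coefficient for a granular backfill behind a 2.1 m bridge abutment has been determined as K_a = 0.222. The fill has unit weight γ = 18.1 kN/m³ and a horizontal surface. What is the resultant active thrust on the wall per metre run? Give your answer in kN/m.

8.86 kN/m

P = ½ K_a γ H² = 0.5 × 0.222 × 18.1 × 2.1² = 8.860 kN/m.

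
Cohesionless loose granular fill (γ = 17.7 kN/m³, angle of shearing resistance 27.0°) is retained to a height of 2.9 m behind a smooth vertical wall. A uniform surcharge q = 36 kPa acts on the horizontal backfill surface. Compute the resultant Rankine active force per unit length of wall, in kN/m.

67.2 kN/m

K_a = tan²(45° − φ/2) = 0.3755.
Soil triangle: ½ K_a γ H² = 0.5×0.3755×17.7×2.9² = 27.95 kN/m.
Surcharge rectangle: K_a q H = 0.3755×36×2.9 = 39.20 kN/m.
Total = 27.95 + 39.20 = 67.15 kN/m.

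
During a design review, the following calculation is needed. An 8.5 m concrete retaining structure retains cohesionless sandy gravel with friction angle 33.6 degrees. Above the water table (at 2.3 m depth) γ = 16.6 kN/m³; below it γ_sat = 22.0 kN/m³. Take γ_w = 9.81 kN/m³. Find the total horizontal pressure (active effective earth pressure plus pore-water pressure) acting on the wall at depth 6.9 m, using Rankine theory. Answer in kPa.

72.2 kPa

K_a = (1 − sin φ)/(1 + sin φ) = 0.2875.
γ' = 22.0 − 9.81 = 12.19 kN/m³.
Effective vertical stress at 6.9 m: σ'_v = 16.6×2.3 + 12.19×4.60 = 94.25 kPa.
σ'_h = K_a σ'_v = 0.2875 × 94.25 = 27.10 kPa; u = γ_w × 4.60 = 45.13 kPa.
Total σ_h = 27.10 + 45.13 = 72.22 kPa.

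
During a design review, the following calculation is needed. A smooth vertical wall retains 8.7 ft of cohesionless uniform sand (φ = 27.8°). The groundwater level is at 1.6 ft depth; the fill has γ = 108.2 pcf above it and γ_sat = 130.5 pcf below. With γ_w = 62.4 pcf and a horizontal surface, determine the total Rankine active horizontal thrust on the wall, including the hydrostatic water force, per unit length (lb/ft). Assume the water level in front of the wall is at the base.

K_a = tan²(45° − φ/2) = 0.3639.
γ' = 130.5 − 62.4 = 68.10 pcf. Depth below WT = 7.1 ft.
σ'_h at WT = K_a γ d_w = 63.00 psf; at base = 63.00 + K_a γ' × 7.1 = 238.9 psf.
P₁ (0–1.6 ft) = ½×63.00×1.6 = 50.40. P₂ (1.6–8.7 ft) = ½(63.00+238.9)×7.1 = 1072.
P_w = ½ γ_w h₂² = 0.5×62.4×7.1² = 1573. Total = 50.40+1072+1573 = 2695 lb/ft.

2700 lb/ft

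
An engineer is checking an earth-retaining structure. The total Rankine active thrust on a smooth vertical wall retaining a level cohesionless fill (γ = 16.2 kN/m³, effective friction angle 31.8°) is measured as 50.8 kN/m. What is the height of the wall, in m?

4.50 m

K_a = 0.3098. P_a = ½ K_a γ H² ⇒ H = √(2P_a/(K_a γ)).
H = √(2×50.8/(0.3098×16.2)) = 4.499 m.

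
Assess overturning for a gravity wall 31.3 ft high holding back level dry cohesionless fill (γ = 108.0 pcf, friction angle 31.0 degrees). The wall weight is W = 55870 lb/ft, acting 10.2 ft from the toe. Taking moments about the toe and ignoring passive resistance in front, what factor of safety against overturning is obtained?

K_a = tan²(45° − 31.0°/2) = 0.3201.
P_a = ½K_aγH² = 0.5×0.3201×108.0×31.3² = 16930 lb/ft, acting at H/3 = 10.43 ft above the base.
Overturning moment M_o = P_a × H/3 = 16930 × 10.43 = 176700.
Resisting moment M_r = W × 10.2 = 55870 × 10.2 = 569900.
FS_overturning = M_r/M_o = 569900/176700 = 3.225.

3.23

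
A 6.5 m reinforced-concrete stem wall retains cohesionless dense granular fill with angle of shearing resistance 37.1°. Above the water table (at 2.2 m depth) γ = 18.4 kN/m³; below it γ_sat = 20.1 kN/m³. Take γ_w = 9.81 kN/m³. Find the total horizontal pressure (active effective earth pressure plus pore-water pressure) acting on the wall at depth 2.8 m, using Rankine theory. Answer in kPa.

K_a = (1 − sin φ)/(1 + sin φ) = 0.2475.
γ' = 20.1 − 9.81 = 10.29 kN/m³.
Effective vertical stress at 2.8 m: σ'_v = 18.4×2.2 + 10.29×0.600 = 46.65 kPa.
σ'_h = K_a σ'_v = 0.2475 × 46.65 = 11.55 kPa; u = γ_w × 0.600 = 5.886 kPa.
Total σ_h = 11.55 + 5.886 = 17.43 kPa.

17.4 kPa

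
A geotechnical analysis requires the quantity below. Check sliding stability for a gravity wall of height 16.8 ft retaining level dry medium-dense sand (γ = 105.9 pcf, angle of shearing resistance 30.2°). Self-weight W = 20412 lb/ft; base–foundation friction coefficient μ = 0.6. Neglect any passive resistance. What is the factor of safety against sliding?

2.48

K_a = tan²(45° − 30.2°/2) = 0.3307.
P_a = ½K_aγH² = 0.5×0.3307×105.9×16.8² = 4941 lb/ft, acting at H/3 = 5.600 ft above the base.
FS_sliding = μW / P_a = 0.6×20412 / 4941 = 2.478.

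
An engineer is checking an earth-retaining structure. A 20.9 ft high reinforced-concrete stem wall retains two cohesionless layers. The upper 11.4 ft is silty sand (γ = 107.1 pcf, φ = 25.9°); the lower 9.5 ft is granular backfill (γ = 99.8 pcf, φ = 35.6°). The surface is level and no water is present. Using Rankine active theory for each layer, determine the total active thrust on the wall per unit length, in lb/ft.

6980 lb/ft

K_a1 = tan²(45°−25.9°/2) = 0.3920; K_a2 = tan²(45°−35.6°/2) = 0.2641.
Layer 1: σ at base = K_a1 γ₁ h₁ = 478.6 psf; P₁ = ½×478.6×11.4 = 2728.
Layer 2: σ_v at top = γ₁h₁ = 1221; σ_h top = K_a2×1221 = 322.5; σ_h base = K_a2×(1221+99.8×9.5) = 572.9.
P₂ = ½(322.5+572.9)×9.5 = 4253. Total P_a = 2728+4253 = 6981 lb/ft.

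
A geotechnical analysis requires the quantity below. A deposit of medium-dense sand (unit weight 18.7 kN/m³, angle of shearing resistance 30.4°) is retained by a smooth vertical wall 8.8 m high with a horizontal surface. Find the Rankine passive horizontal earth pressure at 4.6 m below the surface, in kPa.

K_p = (1 + sin φ)/(1 − sin φ) = 3.049.
σ_h = K_p γ z = 3.049 × 18.7 × 4.6 = 262.3 kPa.

262 kPa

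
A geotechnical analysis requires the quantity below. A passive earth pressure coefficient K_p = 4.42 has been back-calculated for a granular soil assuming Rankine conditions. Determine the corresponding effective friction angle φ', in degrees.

39.1°

K_p = (1+sin φ)/(1−sin φ) ⇒ sin φ = (K_p − 1)/(K_p + 1) = 0.6310.
φ = arcsin(0.6310) = 39.12°.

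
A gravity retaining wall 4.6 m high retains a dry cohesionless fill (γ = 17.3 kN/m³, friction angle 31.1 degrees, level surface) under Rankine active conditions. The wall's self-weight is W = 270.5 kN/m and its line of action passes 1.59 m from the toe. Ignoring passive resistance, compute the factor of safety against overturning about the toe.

K_a = tan²(45° − 31.1°/2) = 0.3188.
P_a = ½K_aγH² = 0.5×0.3188×17.3×4.6² = 58.35 kN/m, acting at H/3 = 1.533 m above the base.
Overturning moment M_o = P_a × H/3 = 58.35 × 1.533 = 89.47.
Resisting moment M_r = W × 1.59 = 270.5 × 1.59 = 430.1.
FS_overturning = M_r/M_o = 430.1/89.47 = 4.807.

4.81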